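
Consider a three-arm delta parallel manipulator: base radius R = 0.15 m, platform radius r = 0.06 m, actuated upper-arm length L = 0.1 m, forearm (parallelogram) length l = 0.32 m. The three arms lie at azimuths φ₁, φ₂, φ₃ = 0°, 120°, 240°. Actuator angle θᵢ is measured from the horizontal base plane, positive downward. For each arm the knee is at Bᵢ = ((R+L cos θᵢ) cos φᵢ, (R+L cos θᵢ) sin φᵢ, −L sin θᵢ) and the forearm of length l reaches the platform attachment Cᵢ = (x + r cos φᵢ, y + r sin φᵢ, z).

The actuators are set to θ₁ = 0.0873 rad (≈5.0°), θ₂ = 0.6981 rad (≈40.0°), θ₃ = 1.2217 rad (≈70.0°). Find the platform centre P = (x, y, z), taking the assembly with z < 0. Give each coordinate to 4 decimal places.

(0.1028, 0.0604, -0.3107)

φ1=0.0°: virtual centre (0.1896, 0.0000, -0.0087), radius l
O2 = (0.1666·cos120.0°, 0.1666·sin120.0°, -0.0643) = (-0.0833, 0.1443, -0.0643)
arm 3 at φ=240.0°: e+L cos θ3 = 0.1242;  O3 = (-0.0621, -0.1076, -0.0940)
|O₂|²−|O₁|² = -0.0041;  |O₃|²−|O₁|² = -0.0118
linear system: -0.5458x+0.2886y = -0.0041−-0.1111z; -0.5034x+-0.2151y = -0.0118−-0.1705z
Cramer: x(z) = 0.0163-0.2783z;  y(z) = 0.0165-0.1413z
quadratic in z: (1.0974)z²+(0.1092)z+(-0.0720)=0, √Δ=0.5728 → z ∈ {-0.3107, 0.2112}; z = -0.3107 (taking z<0)
x = 0.1028, y = 0.0604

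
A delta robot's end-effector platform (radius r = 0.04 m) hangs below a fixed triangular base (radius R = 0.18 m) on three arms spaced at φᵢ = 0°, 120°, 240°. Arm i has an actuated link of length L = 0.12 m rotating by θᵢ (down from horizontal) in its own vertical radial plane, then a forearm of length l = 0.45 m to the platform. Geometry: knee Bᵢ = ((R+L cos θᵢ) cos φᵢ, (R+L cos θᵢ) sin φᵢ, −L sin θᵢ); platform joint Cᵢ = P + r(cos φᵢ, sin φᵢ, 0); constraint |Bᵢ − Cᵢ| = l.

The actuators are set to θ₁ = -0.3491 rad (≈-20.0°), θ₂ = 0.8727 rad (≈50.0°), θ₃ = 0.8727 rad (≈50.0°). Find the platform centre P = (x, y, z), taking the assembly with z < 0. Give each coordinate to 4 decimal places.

(0.1608, 0.0000, -0.3995)

arm 1 at φ=0.0°: ρ1 = 0.2528;  O1 = (0.2528, 0.0000, 0.0410)
φ2=120.0°: virtual centre (-0.1086, 0.1880, -0.0919), radius l
arm 3 at φ=240.0°: ρ3 = 0.2171;  O3 = (-0.1086, -0.1880, -0.0919)
|O₂|²−|O₁|² = -0.0100;  |O₃|²−|O₁|² = -0.0100
[-0.7227 0.3761 -0.2659]·P = -0.0100;  [-0.7227 -0.3761 -0.2659]·P = -0.0100
det = 0.5436;  x = 0.0138+-0.3680z,  y = 0.0000+0.0000z
quadratic in z: (1.1354)z²+(0.0938)z+(-0.1437)=0, √Δ=0.8133 → z ∈ {-0.3995, 0.3169}; z = -0.3995 (taking z<0)
x = 0.1608, y = 0.0000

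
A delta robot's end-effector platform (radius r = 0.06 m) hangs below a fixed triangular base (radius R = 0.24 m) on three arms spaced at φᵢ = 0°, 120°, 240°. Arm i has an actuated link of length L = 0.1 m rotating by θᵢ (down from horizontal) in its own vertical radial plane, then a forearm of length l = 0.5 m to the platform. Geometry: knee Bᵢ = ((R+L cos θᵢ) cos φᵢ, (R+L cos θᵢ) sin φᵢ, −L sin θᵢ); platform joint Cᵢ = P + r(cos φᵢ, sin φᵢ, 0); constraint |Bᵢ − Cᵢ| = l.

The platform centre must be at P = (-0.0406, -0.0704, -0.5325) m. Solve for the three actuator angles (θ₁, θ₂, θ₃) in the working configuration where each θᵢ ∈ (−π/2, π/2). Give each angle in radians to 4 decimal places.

θ₁ = 1.3956, θ₂ = 1.3960, θ₃ = 0.6979

rotate P by −φ1: (-0.0406, -0.0704, -0.5325)
  e−x'=0.2206;  (l²−L²−(e−x')²−y'²−z²)/2L = -0.4859
  θ1 = atan2(B,A) + arccos(C/0.5764) = 1.3956
arm 2 (φ=120.0°): x'=-0.0407, y'=0.0704
  A cos θ + B sin θ = C:  0.2207·cos θ + -0.5325·sin θ = -0.4860
  γ=atan2(-0.5325,0.2207)=-1.1779;  ψ=arccos(-0.8432)=2.5739;  θ2=γ+ψ≈1.3960
rotate P by −φ3: (0.0813, 0.0000, -0.5325)
  e−x'=0.0987;  (l²−L²−(e−x')²−y'²−z²)/2L = -0.2665
  θ3 = atan2(B,A) + arccos(C/0.5416) = 0.6979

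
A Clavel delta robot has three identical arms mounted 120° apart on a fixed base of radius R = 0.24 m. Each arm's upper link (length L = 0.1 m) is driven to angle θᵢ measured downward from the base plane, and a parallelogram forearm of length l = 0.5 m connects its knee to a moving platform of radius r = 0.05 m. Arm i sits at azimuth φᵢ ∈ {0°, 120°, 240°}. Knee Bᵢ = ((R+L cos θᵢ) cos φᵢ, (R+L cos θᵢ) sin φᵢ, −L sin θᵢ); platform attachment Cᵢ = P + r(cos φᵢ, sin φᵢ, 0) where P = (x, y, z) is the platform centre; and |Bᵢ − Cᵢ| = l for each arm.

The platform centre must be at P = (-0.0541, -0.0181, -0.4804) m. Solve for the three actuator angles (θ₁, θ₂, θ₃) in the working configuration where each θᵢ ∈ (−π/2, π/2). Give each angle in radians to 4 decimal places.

θ₁ = 0.9599, θ₂ = 0.6106, θ₃ = 0.4363

φ1=0.0° → target in arm frame (-0.0541, -0.0181)
  A=0.2441, B=-0.4804, C=(l²−L²−A²−y'²−z²)/(2L)=-0.2535
  √(A²+B²)=0.5389;  θ1 = -1.1007+2.0605 ≈ 0.9599
rotate P by −φ2: (0.0114, 0.0559, -0.4804)
  e−x'=0.1786;  (l²−L²−(e−x')²−y'²−z²)/2L = -0.1291
  θ2 = atan2(B,A) + arccos(C/0.5125) = 0.6106
rotate P by −φ3: (0.0427, -0.0378, -0.4804)
  e−x'=0.1473;  (l²−L²−(e−x')²−y'²−z²)/2L = -0.0695
  γ=atan2(-0.4804,0.1473)=-1.2733;  ψ=arccos(-0.1383)=1.7096;  θ3=γ+ψ≈0.4363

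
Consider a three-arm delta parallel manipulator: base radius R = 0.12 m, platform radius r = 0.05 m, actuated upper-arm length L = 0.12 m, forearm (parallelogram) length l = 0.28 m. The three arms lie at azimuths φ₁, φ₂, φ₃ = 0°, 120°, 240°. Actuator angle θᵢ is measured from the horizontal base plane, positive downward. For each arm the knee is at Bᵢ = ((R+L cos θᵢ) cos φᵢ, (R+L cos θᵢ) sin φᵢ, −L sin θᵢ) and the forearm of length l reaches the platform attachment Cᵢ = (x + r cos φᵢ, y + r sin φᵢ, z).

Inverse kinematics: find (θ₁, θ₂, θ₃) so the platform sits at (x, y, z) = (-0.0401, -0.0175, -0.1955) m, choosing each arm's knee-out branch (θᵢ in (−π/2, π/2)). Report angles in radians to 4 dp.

θ₁ = 0.2623, θ₂ = -0.0872, θ₃ = -0.3491

rotate P by −φ1: (-0.0401, -0.0175, -0.1955)
  A cos θ + B sin θ = C:  0.1101·cos θ + -0.1955·sin θ = 0.0556
  √(A²+B²)=0.2244;  θ1 = -1.0579+1.3202 ≈ 0.2623
arm 2 (φ=120.0°): x'=0.0049, y'=0.0435
  A=0.0651, B=-0.1955, C=(l²−L²−A²−y'²−z²)/(2L)=0.0819
  γ=atan2(-0.1955,0.0651)=-1.2493;  ψ=arccos(0.3974)=1.1622;  θ2=γ+ψ≈-0.0872
arm 3 (φ=240.0°): x'=0.0352, y'=-0.0260
  A=0.0348, B=-0.1955, C=(l²−L²−A²−y'²−z²)/(2L)=0.0996
  θ3 = atan2(B,A) + arccos(C/0.1986) = -0.3491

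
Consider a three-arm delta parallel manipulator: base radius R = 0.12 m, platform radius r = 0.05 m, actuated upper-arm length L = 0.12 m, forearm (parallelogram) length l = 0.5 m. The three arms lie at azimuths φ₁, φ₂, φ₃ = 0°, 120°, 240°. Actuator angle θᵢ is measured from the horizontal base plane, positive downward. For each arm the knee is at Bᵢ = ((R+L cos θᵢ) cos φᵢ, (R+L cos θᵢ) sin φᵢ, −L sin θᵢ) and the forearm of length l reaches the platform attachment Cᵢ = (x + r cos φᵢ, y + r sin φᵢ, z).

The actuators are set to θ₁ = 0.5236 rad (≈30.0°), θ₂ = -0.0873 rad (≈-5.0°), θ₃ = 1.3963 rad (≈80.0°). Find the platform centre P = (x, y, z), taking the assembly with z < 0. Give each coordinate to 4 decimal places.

(0.0471, 0.2791, -0.4550)

arm 1 at φ=0.0°: ρ1 = 0.1739;  centre 1 = (0.1739, 0.0000, -0.0600)
centre 2 = (0.1895·cos120.0°, 0.1895·sin120.0°, 0.0105) = (-0.0948, 0.1641, 0.0105)
arm 3 at φ=240.0°: ρ3 = 0.0908;  centre 3 = (-0.0454, -0.0787, -0.1182)
|centre ₂|²−|centre ₁|² = 0.0022;  |centre ₃|²−|centre ₁|² = -0.0116
[-0.5374 0.3283 0.1409]·P = 0.0022;  [-0.4387 -0.1573 -0.1164]·P = -0.0116
det = 0.2286;  x = 0.0152+-0.0701z,  y = 0.0315+-0.5440z
sphere 1 gives Az²+Bz+C=0 with A=1.3009, B=0.1079, C=-0.2202;  B²−4AC=1.1576;  roots -0.4550, 0.3720;  negative root z = -0.4550
x = 0.0471, y = 0.2791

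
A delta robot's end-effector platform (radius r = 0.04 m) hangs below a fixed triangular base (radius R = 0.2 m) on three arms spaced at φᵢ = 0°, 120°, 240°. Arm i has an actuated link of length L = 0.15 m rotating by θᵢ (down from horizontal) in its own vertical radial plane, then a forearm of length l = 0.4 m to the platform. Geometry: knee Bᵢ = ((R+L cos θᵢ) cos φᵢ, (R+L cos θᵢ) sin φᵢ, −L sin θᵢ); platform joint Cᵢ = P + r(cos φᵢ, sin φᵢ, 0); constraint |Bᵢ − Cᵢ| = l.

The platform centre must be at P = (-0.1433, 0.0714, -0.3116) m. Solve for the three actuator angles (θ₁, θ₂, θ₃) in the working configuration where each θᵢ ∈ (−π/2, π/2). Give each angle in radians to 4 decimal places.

φ1=0.0° → target in arm frame (-0.1433, 0.0714)
  e−x'=0.3033;  (l²−L²−(e−x')²−y'²−z²)/2L = -0.1889
  √(A²+B²)=0.4348;  θ1 = -0.7989+2.0203 ≈ 1.2214
arm 2 (φ=120.0°): x'=0.1335, y'=0.0884
  A=0.0265, B=-0.3116, C=(l²−L²−A²−y'²−z²)/(2L)=0.1063
  √(A²+B²)=0.3127;  θ2 = -1.4859+1.2240 ≈ -0.2619
arm 3 (φ=240.0°): x'=0.0098, y'=-0.1598
  A=0.1502, B=-0.3116, C=(l²−L²−A²−y'²−z²)/(2L)=-0.0256
  γ=atan2(-0.3116,0.1502)=-1.1217;  ψ=arccos(-0.0741)=1.6449;  θ3=γ+ψ≈0.5233

θ₁ = 1.2214, θ₂ = -0.2619, θ₃ = 0.5233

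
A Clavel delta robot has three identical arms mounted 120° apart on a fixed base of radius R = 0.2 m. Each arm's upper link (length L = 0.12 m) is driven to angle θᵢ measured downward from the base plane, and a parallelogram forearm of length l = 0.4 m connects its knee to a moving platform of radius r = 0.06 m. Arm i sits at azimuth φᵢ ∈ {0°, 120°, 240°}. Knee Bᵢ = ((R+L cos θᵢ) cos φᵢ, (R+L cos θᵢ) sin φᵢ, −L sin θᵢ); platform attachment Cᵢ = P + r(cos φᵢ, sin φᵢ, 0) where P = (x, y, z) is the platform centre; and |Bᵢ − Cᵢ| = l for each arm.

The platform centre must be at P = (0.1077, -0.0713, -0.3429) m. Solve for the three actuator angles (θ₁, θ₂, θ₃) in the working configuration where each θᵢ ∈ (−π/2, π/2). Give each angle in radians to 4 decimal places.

θ₁ = -0.1741, θ₂ = 1.0475, θ₃ = 0.4364

rotate P by −φ1: (0.1077, -0.0713, -0.3429)
  A=0.0323, B=-0.3429, C=(l²−L²−A²−y'²−z²)/(2L)=0.0912
  √(A²+B²)=0.3444;  θ1 = -1.4769+1.3027 ≈ -0.1741
rotate P by −φ2: (-0.1156, -0.0576, -0.3429)
  A cos θ + B sin θ = C:  0.2556·cos θ + -0.3429·sin θ = -0.1693
  √(A²+B²)=0.4277;  θ2 = -0.9302+1.9778 ≈ 1.0475
rotate P by −φ3: (0.0079, 0.1289, -0.3429)
  e−x'=0.1321;  (l²−L²−(e−x')²−y'²−z²)/2L = -0.0252
  √(A²+B²)=0.3675;  θ3 = -1.2031+1.6395 ≈ 0.4364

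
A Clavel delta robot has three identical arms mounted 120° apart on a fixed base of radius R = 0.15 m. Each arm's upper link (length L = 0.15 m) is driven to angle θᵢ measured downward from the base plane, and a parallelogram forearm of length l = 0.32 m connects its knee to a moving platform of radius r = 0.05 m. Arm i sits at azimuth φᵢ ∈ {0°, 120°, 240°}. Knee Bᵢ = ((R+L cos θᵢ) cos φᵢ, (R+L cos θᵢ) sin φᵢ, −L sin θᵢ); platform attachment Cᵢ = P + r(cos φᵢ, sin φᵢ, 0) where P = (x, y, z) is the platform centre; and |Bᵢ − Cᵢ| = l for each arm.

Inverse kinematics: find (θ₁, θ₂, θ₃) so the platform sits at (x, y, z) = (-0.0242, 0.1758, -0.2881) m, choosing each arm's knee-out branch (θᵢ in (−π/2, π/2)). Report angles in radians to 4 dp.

θ₁ = 0.9600, θ₂ = -0.0870, θ₃ = 1.3964

φ1=0.0° → target in arm frame (-0.0242, 0.1758)
  e−x'=0.1242;  (l²−L²−(e−x')²−y'²−z²)/2L = -0.1648
  γ=atan2(-0.2881,0.1242)=-1.1638;  ψ=arccos(-0.5252)=2.1238;  θ1=γ+ψ≈0.9600
rotate P by −φ2: (0.1643, -0.0669, -0.2881)
  e−x'=-0.0643;  (l²−L²−(e−x')²−y'²−z²)/2L = -0.0391
  √(A²+B²)=0.2952;  θ2 = -1.7905+1.7036 ≈ -0.0870
φ3=240.0° → target in arm frame (-0.1401, -0.1089)
  e−x'=0.2401;  (l²−L²−(e−x')²−y'²−z²)/2L = -0.2421
  θ3 = atan2(B,A) + arccos(C/0.3751) = 1.3964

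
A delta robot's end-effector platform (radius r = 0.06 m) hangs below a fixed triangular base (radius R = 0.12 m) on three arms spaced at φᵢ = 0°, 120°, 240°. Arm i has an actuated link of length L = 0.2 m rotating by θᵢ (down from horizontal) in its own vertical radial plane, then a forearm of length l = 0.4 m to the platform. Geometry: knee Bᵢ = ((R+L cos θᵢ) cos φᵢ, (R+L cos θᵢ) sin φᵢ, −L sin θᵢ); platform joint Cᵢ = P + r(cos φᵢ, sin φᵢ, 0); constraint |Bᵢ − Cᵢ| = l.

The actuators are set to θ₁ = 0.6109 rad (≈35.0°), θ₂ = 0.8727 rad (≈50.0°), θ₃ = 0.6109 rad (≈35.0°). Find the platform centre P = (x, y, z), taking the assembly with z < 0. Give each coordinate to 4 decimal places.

O1 = (0.2238·cos0.0°, 0.2238·sin0.0°, -0.1147) = (0.2238, 0.0000, -0.1147)
φ2=120.0°: virtual centre (-0.0943, 0.1633, -0.1532), radius l
arm 3 at φ=240.0°: ρ3 = 0.2238;  O3 = (-0.1119, -0.1938, -0.1147)
|O₂|²−|O₁|² = -0.0042;  |O₃|²−|O₁|² = 0.0000
[-0.6362 0.3266 -0.0770]·P = -0.0042;  [-0.6715 -0.3877 0.0000]·P = 0.0000
det = 0.4659;  x = 0.0035+-0.0641z,  y = -0.0061+0.1109z
sphere 1 gives Az²+Bz+C=0 with A=1.0164, B=0.2563, C=-0.0983;  B²−4AC=0.4652;  roots -0.4616, 0.2094;  negative root z = -0.4616
x = 0.0331, y = -0.0573

(0.0331, -0.0573, -0.4616)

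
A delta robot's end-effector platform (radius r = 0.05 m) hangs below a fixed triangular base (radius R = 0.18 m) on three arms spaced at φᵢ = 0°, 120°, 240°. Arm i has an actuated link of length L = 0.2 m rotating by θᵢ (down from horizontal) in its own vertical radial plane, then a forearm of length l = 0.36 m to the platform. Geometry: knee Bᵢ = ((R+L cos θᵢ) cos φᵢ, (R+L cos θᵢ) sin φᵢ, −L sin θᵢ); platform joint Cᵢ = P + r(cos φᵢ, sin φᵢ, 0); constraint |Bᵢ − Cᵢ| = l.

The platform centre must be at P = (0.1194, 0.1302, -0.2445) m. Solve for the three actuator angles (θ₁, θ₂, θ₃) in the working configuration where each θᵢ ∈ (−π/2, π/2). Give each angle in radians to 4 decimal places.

θ₁ = -0.0873, θ₂ = 0.3487, θ₃ = 1.3088

rotate P by −φ1: (0.1194, 0.1302, -0.2445)
  e−x'=0.0106;  (l²−L²−(e−x')²−y'²−z²)/2L = 0.0319
  γ=atan2(-0.2445,0.0106)=-1.5275;  ψ=arccos(0.1303)=1.4401;  θ1=γ+ψ≈-0.0873
arm 2 (φ=120.0°): x'=0.0531, y'=-0.1685
  A=0.0769, B=-0.2445, C=(l²−L²−A²−y'²−z²)/(2L)=-0.0112
  γ=atan2(-0.2445,0.0769)=-1.2659;  ψ=arccos(-0.0438)=1.6146;  θ2=γ+ψ≈0.3487
rotate P by −φ3: (-0.1725, 0.0383, -0.2445)
  A cos θ + B sin θ = C:  0.3025·cos θ + -0.2445·sin θ = -0.1578
  θ3 = atan2(B,A) + arccos(C/0.3889) = 1.3088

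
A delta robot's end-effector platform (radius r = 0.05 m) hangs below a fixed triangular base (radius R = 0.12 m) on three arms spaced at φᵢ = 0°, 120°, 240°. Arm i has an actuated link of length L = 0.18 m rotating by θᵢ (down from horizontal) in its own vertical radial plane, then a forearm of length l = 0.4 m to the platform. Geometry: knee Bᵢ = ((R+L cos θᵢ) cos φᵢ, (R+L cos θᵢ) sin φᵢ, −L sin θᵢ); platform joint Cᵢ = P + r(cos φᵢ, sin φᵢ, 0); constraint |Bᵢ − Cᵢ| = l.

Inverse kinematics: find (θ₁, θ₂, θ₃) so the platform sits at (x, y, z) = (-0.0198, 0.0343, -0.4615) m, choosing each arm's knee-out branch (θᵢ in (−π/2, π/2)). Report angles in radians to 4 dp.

φ1=0.0° → target in arm frame (-0.0198, 0.0343)
  e−x'=0.0898;  (l²−L²−(e−x')²−y'²−z²)/2L = -0.2628
  θ1 = atan2(B,A) + arccos(C/0.4702) = 0.7854
arm 2 (φ=120.0°): x'=0.0396, y'=0.0000
  A cos θ + B sin θ = C:  0.0304·cos θ + -0.4615·sin θ = -0.2397
  √(A²+B²)=0.4625;  θ2 = -1.5050+2.1157 ≈ 0.6107
φ3=240.0° → target in arm frame (-0.0198, -0.0343)
  A cos θ + B sin θ = C:  0.0898·cos θ + -0.4615·sin θ = -0.2628
  √(A²+B²)=0.4702;  θ3 = -1.3786+2.1640 ≈ 0.7854

θ₁ = 0.7854, θ₂ = 0.6107, θ₃ = 0.7854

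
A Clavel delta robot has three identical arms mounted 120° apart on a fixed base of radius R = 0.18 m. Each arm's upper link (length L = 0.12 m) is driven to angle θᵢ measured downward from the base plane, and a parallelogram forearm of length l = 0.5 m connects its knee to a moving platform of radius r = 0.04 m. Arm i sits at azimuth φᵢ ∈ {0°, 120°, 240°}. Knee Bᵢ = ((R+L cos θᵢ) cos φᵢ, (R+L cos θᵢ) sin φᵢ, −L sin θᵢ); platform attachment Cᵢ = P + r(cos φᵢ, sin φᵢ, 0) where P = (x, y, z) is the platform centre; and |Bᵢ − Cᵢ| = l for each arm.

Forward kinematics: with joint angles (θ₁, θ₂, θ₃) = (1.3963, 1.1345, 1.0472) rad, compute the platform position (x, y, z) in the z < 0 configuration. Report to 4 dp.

centre 1 = (0.1608·cos0.0°, 0.1608·sin0.0°, -0.1182) = (0.1608, 0.0000, -0.1182)
φ2=120.0°: virtual centre (-0.0954, 0.1652, -0.1088), radius l
centre 3 = (0.2000·cos240.0°, 0.2000·sin240.0°, -0.1039) = (-0.1000, -0.1732, -0.1039)
|centre ₂|²−|centre ₁|² = 0.0084;  |centre ₃|²−|centre ₁|² = 0.0110
plane₁₂: -0.5124x+0.3303y+0.0188z = 0.0084
det = 0.3498;  x = -0.0186+0.0456z,  y = -0.0036+0.0137z
sphere 1 gives Az²+Bz+C=0 with A=1.0023, B=0.2199, C=-0.2038;  B²−4AC=0.8654;  roots -0.5738, 0.3544;  negative root z = -0.5738
x = -0.0448, y = -0.0114

(-0.0448, -0.0114, -0.5738)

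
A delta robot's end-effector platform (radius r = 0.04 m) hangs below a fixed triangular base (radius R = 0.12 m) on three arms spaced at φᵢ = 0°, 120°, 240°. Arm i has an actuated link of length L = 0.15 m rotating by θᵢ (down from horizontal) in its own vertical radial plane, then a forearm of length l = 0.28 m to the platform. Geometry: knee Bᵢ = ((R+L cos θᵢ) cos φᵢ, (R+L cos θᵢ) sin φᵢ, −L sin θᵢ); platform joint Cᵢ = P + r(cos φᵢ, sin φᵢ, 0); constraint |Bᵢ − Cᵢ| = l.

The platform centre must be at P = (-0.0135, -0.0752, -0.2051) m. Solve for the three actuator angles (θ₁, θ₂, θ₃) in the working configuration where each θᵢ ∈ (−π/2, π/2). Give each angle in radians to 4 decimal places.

arm 1 (φ=0.0°): x'=-0.0135, y'=-0.0752
  A=0.0935, B=-0.2051, C=(l²−L²−A²−y'²−z²)/(2L)=-0.0019
  θ1 = atan2(B,A) + arccos(C/0.2254) = 0.4361
arm 2 (φ=120.0°): x'=-0.0584, y'=0.0493
  e−x'=0.1384;  (l²−L²−(e−x')²−y'²−z²)/2L = -0.0258
  √(A²+B²)=0.2474;  θ2 = -0.9773+1.6753 ≈ 0.6980
arm 3 (φ=240.0°): x'=0.0719, y'=0.0259
  A=0.0081, B=-0.2051, C=(l²−L²−A²−y'²−z²)/(2L)=0.0437
  γ=atan2(-0.2051,0.0081)=-1.5312;  ψ=arccos(0.2127)=1.3565;  θ3=γ+ψ≈-0.1747

θ₁ = 0.4361, θ₂ = 0.6980, θ₃ = -0.1747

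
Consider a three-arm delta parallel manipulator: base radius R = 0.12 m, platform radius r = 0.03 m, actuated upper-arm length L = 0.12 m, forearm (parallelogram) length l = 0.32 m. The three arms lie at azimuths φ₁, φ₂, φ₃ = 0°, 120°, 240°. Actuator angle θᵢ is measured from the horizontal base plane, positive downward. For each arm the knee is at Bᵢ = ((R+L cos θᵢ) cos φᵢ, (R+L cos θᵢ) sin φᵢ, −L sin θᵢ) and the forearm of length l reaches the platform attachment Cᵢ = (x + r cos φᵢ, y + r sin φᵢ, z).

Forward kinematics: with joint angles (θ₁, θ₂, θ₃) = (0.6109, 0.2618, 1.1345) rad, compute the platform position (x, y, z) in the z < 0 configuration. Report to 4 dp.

S1 = (0.1883·cos0.0°, 0.1883·sin0.0°, -0.0688) = (0.1883, 0.0000, -0.0688)
φ2=120.0°: virtual centre (-0.1030, 0.1783, -0.0311), radius l
φ3=240.0°: virtual centre (-0.0704, -0.1219, -0.1088), radius l
subtract pairs → two planes through P
plane₁₂: -0.5825x+0.3566y+0.0755z = 0.0032
Cramer: x(z) = 0.0070-0.0308z;  y(z) = 0.0203-0.2622z
sphere 1 gives Az²+Bz+C=0 with A=1.0697, B=0.1382, C=-0.0644;  B²−4AC=0.2946;  roots -0.3183, 0.1891;  negative root z = -0.3183
x = 0.0168, y = 0.1038

(0.0168, 0.1038, -0.3183)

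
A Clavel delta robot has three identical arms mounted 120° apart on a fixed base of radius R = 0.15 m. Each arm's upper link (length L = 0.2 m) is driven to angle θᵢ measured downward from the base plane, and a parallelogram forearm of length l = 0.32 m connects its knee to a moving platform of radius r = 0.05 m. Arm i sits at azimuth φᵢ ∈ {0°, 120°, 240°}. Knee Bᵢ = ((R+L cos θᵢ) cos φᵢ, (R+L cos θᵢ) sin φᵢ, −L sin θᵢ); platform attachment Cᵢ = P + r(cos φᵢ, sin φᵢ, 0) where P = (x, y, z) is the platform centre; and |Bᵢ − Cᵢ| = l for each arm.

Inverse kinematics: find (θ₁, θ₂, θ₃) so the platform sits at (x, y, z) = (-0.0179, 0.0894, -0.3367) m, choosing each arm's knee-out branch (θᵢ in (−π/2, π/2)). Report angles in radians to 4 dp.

θ₁ = 0.8727, θ₂ = 0.4366, θ₃ = 1.0475

φ1=0.0° → target in arm frame (-0.0179, 0.0894)
  e−x'=0.1179;  (l²−L²−(e−x')²−y'²−z²)/2L = -0.1821
  √(A²+B²)=0.3567;  θ1 = -1.2340+2.1067 ≈ 0.8727
arm 2 (φ=120.0°): x'=0.0864, y'=-0.0292
  e−x'=0.0136;  (l²−L²−(e−x')²−y'²−z²)/2L = -0.1300
  γ=atan2(-0.3367,0.0136)=-1.5303;  ψ=arccos(-0.3858)=1.9669;  θ2=γ+ψ≈0.4366
rotate P by −φ3: (-0.0685, -0.0602, -0.3367)
  e−x'=0.1685;  (l²−L²−(e−x')²−y'²−z²)/2L = -0.2074
  √(A²+B²)=0.3765;  θ3 = -1.1069+2.1543 ≈ 1.0475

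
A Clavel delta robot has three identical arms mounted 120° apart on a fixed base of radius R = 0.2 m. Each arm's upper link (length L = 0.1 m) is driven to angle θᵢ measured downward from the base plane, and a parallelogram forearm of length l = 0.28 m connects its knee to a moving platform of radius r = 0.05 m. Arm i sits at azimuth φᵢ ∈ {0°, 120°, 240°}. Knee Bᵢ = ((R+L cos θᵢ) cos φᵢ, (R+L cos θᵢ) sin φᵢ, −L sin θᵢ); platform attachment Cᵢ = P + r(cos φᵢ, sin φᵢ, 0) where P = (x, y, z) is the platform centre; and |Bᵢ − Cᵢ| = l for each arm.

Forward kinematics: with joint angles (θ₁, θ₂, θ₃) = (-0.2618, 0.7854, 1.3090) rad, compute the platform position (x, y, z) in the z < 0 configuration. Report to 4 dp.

arm 1 at φ=0.0°: e+L cos θ1 = 0.2466;  O1 = (0.2466, 0.0000, 0.0259)
O2 = (0.2207·cos120.0°, 0.2207·sin120.0°, -0.0707) = (-0.1104, 0.1911, -0.0707)
φ3=240.0°: virtual centre (-0.0879, -0.1523, -0.0966), radius l
eliminate P² terms by subtracting sphere 1 from 2 and 3
plane₁₂: -0.7139x+0.3823y+-0.1932z = -0.0078
det = 0.4733;  x = 0.0221+-0.3222z,  y = 0.0210+-0.0964z
sphere 1 gives Az²+Bz+C=0 with A=1.1131, B=0.0888, C=-0.0269;  B²−4AC=0.1277;  roots -0.2004, 0.1206;  negative root z = -0.2004
x = 0.0867, y = 0.0403

(0.0867, 0.0403, -0.2004)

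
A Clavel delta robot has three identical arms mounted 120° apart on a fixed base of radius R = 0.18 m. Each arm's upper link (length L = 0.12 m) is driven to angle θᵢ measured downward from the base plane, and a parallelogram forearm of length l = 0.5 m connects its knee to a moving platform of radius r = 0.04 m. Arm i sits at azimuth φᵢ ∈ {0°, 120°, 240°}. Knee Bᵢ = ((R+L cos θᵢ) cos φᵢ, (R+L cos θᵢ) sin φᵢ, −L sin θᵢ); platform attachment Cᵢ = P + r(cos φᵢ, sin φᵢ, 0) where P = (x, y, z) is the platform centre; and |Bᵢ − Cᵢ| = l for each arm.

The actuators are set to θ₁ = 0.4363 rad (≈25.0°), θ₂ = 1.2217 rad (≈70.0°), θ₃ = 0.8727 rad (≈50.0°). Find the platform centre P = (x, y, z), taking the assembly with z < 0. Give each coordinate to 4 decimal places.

(0.1002, -0.0516, -0.5253)

φ1=0.0°: virtual centre (0.2488, 0.0000, -0.0507), radius l
S2 = (0.1810·cos120.0°, 0.1810·sin120.0°, -0.1128) = (-0.0905, 0.1568, -0.1128)
S3 = (0.2171·cos240.0°, 0.2171·sin240.0°, -0.0919) = (-0.1086, -0.1880, -0.0919)
subtract pairs → two planes through P
plane₁₂: -0.6786x+0.3136y+-0.1241z = -0.0190
det = 0.4793;  x = 0.0207+-0.1513z,  y = -0.0157+0.0683z
sphere 1 gives Az²+Bz+C=0 with A=1.0276, B=0.1683, C=-0.1952;  B²−4AC=0.8305;  roots -0.5253, 0.3615;  negative root z = -0.5253
x = 0.1002, y = -0.0516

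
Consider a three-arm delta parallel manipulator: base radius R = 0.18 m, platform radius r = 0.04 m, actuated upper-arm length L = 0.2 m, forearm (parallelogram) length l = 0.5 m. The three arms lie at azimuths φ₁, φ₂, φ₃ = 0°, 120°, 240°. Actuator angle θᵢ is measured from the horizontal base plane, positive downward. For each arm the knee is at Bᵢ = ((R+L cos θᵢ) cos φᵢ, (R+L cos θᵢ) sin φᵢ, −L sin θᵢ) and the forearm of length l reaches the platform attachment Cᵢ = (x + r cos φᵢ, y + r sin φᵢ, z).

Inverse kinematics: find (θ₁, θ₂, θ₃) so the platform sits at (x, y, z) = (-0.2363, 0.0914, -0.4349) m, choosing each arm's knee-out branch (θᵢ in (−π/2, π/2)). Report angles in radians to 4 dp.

φ1=0.0° → target in arm frame (-0.2363, 0.0914)
  A=0.3763, B=-0.4349, C=(l²−L²−A²−y'²−z²)/(2L)=-0.3227
  √(A²+B²)=0.5751;  θ1 = -0.8575+2.1666 ≈ 1.3091
rotate P by −φ2: (0.1973, 0.1589, -0.4349)
  A=-0.0573, B=-0.4349, C=(l²−L²−A²−y'²−z²)/(2L)=-0.0192
  θ2 = atan2(B,A) + arccos(C/0.4387) = -0.0872
φ3=240.0° → target in arm frame (0.0390, -0.2503)
  e−x'=0.1010;  (l²−L²−(e−x')²−y'²−z²)/2L = -0.1300
  γ=atan2(-0.4349,0.1010)=-1.3426;  ψ=arccos(-0.2912)=1.8663;  θ3=γ+ψ≈0.5237

θ₁ = 1.3091, θ₂ = -0.0872, θ₃ = 0.5237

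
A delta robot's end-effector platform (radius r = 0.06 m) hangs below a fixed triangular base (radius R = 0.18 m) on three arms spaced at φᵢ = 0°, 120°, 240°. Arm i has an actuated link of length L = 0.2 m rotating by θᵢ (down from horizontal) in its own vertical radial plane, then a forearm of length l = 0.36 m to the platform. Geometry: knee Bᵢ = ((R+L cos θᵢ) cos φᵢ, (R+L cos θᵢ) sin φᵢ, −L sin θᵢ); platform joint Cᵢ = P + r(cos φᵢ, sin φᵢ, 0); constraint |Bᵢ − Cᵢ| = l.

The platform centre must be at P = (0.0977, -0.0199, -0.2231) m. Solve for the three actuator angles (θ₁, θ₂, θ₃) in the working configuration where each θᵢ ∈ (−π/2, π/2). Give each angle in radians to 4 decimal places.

arm 1 (φ=0.0°): x'=0.0977, y'=-0.0199
  A cos θ + B sin θ = C:  0.0223·cos θ + -0.2231·sin θ = 0.0973
  θ1 = atan2(B,A) + arccos(C/0.2242) = -0.3494
arm 2 (φ=120.0°): x'=-0.0661, y'=-0.0747
  A=0.1861, B=-0.2231, C=(l²−L²−A²−y'²−z²)/(2L)=-0.0009
  θ2 = atan2(B,A) + arccos(C/0.2905) = 0.6984
rotate P by −φ3: (-0.0316, 0.0946, -0.2231)
  e−x'=0.1516;  (l²−L²−(e−x')²−y'²−z²)/2L = 0.0197
  θ3 = atan2(B,A) + arccos(C/0.2697) = 0.5236

θ₁ = -0.3494, θ₂ = 0.6984, θ₃ = 0.5236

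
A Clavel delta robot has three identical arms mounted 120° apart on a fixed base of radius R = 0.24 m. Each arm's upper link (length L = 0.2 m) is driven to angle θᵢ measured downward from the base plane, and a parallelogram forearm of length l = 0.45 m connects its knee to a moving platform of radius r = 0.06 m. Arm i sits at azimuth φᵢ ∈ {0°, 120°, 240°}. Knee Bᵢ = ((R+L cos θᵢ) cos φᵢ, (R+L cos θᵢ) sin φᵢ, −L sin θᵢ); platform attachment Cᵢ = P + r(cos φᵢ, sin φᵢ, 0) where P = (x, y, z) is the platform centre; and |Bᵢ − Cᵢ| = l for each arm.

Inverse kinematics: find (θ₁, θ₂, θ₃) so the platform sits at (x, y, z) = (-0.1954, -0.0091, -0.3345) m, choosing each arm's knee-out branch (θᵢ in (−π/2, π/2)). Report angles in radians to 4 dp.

φ1=0.0° → target in arm frame (-0.1954, -0.0091)
  A cos θ + B sin θ = C:  0.3754·cos θ + -0.3345·sin θ = -0.2260
  θ1 = atan2(B,A) + arccos(C/0.5028) = 1.3091
rotate P by −φ2: (0.0898, 0.1738, -0.3345)
  e−x'=0.0902;  (l²−L²−(e−x')²−y'²−z²)/2L = 0.0307
  γ=atan2(-0.3345,0.0902)=-1.3075;  ψ=arccos(0.0886)=1.4821;  θ2=γ+ψ≈0.1746
arm 3 (φ=240.0°): x'=0.1056, y'=-0.1647
  A=0.0744, B=-0.3345, C=(l²−L²−A²−y'²−z²)/(2L)=0.0449
  γ=atan2(-0.3345,0.0744)=-1.3519;  ψ=arccos(0.1310)=1.4394;  θ3=γ+ψ≈0.0875

θ₁ = 1.3091, θ₂ = 0.1746, θ₃ = 0.0875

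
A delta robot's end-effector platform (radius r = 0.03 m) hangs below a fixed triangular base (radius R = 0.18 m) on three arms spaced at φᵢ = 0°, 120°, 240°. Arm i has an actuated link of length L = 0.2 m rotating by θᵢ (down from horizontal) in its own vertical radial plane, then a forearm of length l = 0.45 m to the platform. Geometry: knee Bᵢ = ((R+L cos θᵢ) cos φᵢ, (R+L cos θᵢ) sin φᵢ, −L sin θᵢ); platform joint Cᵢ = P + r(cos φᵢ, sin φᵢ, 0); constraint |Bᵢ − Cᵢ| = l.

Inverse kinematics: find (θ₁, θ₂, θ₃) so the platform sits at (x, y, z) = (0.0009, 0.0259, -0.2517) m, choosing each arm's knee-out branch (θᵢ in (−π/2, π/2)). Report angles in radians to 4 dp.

arm 1 (φ=0.0°): x'=0.0009, y'=0.0259
  A cos θ + B sin θ = C:  0.1491·cos θ + -0.2517·sin θ = 0.1906
  √(A²+B²)=0.2925;  θ1 = -1.0360+0.8611 ≈ -0.1749
φ2=120.0° → target in arm frame (0.0220, -0.0137)
  e−x'=0.1280;  (l²−L²−(e−x')²−y'²−z²)/2L = 0.2064
  √(A²+B²)=0.2824;  θ2 = -1.1003+0.7510 ≈ -0.3493
rotate P by −φ3: (-0.0229, -0.0122, -0.2517)
  A=0.1729, B=-0.2517, C=(l²−L²−A²−y'²−z²)/(2L)=0.1728
  γ=atan2(-0.2517,0.1729)=-0.9690;  ψ=arccos(0.5658)=0.9694;  θ3=γ+ψ≈0.0004

θ₁ = -0.1749, θ₂ = -0.3493, θ₃ = 0.0004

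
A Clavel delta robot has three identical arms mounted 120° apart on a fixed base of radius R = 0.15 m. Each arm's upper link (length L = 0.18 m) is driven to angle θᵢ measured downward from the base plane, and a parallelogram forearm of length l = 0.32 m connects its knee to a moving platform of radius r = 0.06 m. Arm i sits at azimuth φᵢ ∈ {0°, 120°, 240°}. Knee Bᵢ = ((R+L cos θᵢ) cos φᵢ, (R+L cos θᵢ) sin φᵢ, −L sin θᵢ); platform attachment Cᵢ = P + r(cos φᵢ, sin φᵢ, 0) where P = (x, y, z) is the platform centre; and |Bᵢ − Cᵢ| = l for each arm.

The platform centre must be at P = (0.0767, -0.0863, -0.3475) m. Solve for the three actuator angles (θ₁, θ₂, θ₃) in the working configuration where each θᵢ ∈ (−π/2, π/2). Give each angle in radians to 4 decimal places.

rotate P by −φ1: (0.0767, -0.0863, -0.3475)
  e−x'=0.0133;  (l²−L²−(e−x')²−y'²−z²)/2L = -0.1622
  θ1 = atan2(B,A) + arccos(C/0.3478) = 0.5234
φ2=120.0° → target in arm frame (-0.1131, -0.0233)
  A cos θ + B sin θ = C:  0.2031·cos θ + -0.3475·sin θ = -0.2571
  θ2 = atan2(B,A) + arccos(C/0.4025) = 1.2217
arm 3 (φ=240.0°): x'=0.0364, y'=0.1096
  A cos θ + B sin θ = C:  0.0536·cos θ + -0.3475·sin θ = -0.1823
  √(A²+B²)=0.3516;  θ3 = -1.4177+2.1159 ≈ 0.6982

θ₁ = 0.5234, θ₂ = 1.2217, θ₃ = 0.6982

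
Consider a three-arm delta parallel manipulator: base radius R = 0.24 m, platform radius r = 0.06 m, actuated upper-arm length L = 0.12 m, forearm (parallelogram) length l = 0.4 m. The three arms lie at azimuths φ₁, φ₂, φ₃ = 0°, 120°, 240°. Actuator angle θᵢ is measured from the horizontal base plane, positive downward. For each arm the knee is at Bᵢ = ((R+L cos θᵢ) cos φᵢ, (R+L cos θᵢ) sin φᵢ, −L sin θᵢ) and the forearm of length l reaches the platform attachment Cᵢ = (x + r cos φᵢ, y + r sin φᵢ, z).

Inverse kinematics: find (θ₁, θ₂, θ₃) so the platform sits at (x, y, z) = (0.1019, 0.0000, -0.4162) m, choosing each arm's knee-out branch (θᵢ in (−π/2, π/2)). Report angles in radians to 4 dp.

φ1=0.0° → target in arm frame (0.1019, 0.0000)
  e−x'=0.0781;  (l²−L²−(e−x')²−y'²−z²)/2L = -0.1405
  θ1 = atan2(B,A) + arccos(C/0.4235) = 0.5237
rotate P by −φ2: (-0.0509, -0.0882, -0.4162)
  A cos θ + B sin θ = C:  0.2309·cos θ + -0.4162·sin θ = -0.3698
  √(A²+B²)=0.4760;  θ2 = -1.0642+2.4605 ≈ 1.3963
φ3=240.0° → target in arm frame (-0.0510, 0.0882)
  e−x'=0.2310;  (l²−L²−(e−x')²−y'²−z²)/2L = -0.3698
  θ3 = atan2(B,A) + arccos(C/0.4760) = 1.3963

θ₁ = 0.5237, θ₂ = 1.3963, θ₃ = 1.3963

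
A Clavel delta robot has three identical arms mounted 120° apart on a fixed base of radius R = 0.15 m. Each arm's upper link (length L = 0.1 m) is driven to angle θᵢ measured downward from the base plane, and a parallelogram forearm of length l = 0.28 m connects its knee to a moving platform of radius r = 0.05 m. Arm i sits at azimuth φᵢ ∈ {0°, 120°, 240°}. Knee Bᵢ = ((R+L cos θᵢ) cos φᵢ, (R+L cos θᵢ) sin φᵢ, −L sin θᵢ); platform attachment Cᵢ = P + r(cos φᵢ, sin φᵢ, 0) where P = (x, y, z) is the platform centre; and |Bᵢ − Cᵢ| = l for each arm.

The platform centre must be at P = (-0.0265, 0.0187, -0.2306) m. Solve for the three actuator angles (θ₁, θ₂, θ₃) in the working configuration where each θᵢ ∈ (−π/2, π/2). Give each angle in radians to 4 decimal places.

rotate P by −φ1: (-0.0265, 0.0187, -0.2306)
  A cos θ + B sin θ = C:  0.1265·cos θ + -0.2306·sin θ = -0.0056
  θ1 = atan2(B,A) + arccos(C/0.2630) = 0.5232
φ2=120.0° → target in arm frame (0.0294, 0.0136)
  A=0.0706, B=-0.2306, C=(l²−L²−A²−y'²−z²)/(2L)=0.0503
  θ2 = atan2(B,A) + arccos(C/0.2412) = 0.0868
arm 3 (φ=240.0°): x'=-0.0029, y'=-0.0323
  A=0.1029, B=-0.2306, C=(l²−L²−A²−y'²−z²)/(2L)=0.0179
  γ=atan2(-0.2306,0.1029)=-1.1509;  ψ=arccos(0.0709)=1.4998;  θ3=γ+ψ≈0.3489

θ₁ = 0.5232, θ₂ = 0.0868, θ₃ = 0.3489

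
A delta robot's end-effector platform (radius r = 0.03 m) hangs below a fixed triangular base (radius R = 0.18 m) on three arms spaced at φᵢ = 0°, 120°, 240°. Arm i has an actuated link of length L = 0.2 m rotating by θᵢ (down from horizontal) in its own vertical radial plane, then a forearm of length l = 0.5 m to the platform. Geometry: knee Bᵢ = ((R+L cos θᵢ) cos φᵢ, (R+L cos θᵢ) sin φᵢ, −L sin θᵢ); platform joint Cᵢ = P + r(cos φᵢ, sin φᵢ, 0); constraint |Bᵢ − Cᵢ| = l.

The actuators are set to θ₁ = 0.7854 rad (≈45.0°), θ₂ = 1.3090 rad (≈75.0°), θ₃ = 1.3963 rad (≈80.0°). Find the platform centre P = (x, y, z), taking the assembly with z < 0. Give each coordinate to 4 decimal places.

φ1=0.0°: virtual centre (0.2914, 0.0000, -0.1414), radius l
arm 2 at φ=120.0°: e+L cos θ2 = 0.2018;  centre 2 = (-0.1009, 0.1747, -0.1932)
φ3=240.0°: virtual centre (-0.0924, -0.1600, -0.1970), radius l
|centre ₂|²−|centre ₁|² = -0.0269;  |centre ₃|²−|centre ₁|² = -0.0320
plane₁₂: -0.7846x+0.3495y+-0.1035z = -0.0269
det = 0.5193;  x = 0.0381+-0.1385z,  y = 0.0086+-0.0148z
sphere 1 gives Az²+Bz+C=0 with A=1.0194, B=0.3528, C=-0.1658;  B²−4AC=0.8004;  roots -0.6118, 0.2658;  negative root z = -0.6118
x = 0.1229, y = 0.0177

(0.1229, 0.0177, -0.6118)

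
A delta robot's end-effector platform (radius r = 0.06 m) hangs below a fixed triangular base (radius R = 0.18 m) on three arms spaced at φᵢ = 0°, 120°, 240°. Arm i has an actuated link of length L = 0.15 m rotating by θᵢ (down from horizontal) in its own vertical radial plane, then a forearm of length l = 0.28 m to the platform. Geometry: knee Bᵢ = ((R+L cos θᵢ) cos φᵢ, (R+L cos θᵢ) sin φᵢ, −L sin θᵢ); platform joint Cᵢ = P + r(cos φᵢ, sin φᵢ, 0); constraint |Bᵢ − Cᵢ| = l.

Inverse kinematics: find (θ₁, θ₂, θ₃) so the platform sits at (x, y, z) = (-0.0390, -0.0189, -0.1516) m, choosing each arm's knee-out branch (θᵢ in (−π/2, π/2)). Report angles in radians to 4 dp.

φ1=0.0° → target in arm frame (-0.0390, -0.0189)
  A cos θ + B sin θ = C:  0.1590·cos θ + -0.1516·sin θ = 0.0243
  γ=atan2(-0.1516,0.1590)=-0.7616;  ψ=arccos(0.1104)=1.4601;  θ1=γ+ψ≈0.6985
arm 2 (φ=120.0°): x'=0.0031, y'=0.0432
  e−x'=0.1169;  (l²−L²−(e−x')²−y'²−z²)/2L = 0.0580
  √(A²+B²)=0.1914;  θ2 = -0.9141+1.2631 ≈ 0.3491
arm 3 (φ=240.0°): x'=0.0359, y'=-0.0243
  A cos θ + B sin θ = C:  0.0841·cos θ + -0.1516·sin θ = 0.0842
  θ3 = atan2(B,A) + arccos(C/0.1734) = -0.0002

θ₁ = 0.6985, θ₂ = 0.3491, θ₃ = -0.0002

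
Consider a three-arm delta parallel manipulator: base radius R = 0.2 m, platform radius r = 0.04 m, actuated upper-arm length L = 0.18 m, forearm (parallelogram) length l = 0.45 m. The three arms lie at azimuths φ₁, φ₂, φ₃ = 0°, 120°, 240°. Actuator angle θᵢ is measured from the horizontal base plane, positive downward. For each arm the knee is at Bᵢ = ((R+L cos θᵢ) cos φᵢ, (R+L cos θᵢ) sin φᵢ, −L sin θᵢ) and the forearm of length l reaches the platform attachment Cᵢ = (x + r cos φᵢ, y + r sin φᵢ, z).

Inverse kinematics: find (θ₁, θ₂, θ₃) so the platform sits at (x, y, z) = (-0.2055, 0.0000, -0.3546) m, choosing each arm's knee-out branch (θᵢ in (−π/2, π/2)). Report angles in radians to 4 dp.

rotate P by −φ1: (-0.2055, 0.0000, -0.3546)
  A cos θ + B sin θ = C:  0.3655·cos θ + -0.3546·sin θ = -0.2479
  θ1 = atan2(B,A) + arccos(C/0.5092) = 1.3089
rotate P by −φ2: (0.1027, 0.1780, -0.3546)
  e−x'=0.0573;  (l²−L²−(e−x')²−y'²−z²)/2L = 0.0261
  θ2 = atan2(B,A) + arccos(C/0.3592) = 0.0872
φ3=240.0° → target in arm frame (0.1028, -0.1780)
  A=0.0572, B=-0.3546, C=(l²−L²−A²−y'²−z²)/(2L)=0.0261
  √(A²+B²)=0.3592;  θ3 = -1.4107+1.4980 ≈ 0.0872

θ₁ = 1.3089, θ₂ = 0.0872, θ₃ = 0.0872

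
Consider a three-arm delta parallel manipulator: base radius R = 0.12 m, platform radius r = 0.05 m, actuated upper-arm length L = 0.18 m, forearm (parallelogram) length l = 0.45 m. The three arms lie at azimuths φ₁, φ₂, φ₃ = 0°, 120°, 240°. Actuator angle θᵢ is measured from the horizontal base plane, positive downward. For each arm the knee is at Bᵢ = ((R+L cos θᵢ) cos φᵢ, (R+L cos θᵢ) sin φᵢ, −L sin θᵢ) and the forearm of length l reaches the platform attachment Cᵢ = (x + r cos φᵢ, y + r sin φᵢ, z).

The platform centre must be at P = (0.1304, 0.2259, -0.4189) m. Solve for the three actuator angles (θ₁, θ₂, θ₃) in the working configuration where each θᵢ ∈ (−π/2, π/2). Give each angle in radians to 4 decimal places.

θ₁ = 0.2620, θ₂ = 0.2618, θ₃ = 1.3089

arm 1 (φ=0.0°): x'=0.1304, y'=0.2259
  A cos θ + B sin θ = C:  -0.0604·cos θ + -0.4189·sin θ = -0.1668
  √(A²+B²)=0.4232;  θ1 = -1.7140+1.9760 ≈ 0.2620
φ2=120.0° → target in arm frame (0.1304, -0.2259)
  e−x'=-0.0604;  (l²−L²−(e−x')²−y'²−z²)/2L = -0.1668
  √(A²+B²)=0.4232;  θ2 = -1.7141+1.9759 ≈ 0.2618
φ3=240.0° → target in arm frame (-0.2608, 0.0000)
  e−x'=0.3308;  (l²−L²−(e−x')²−y'²−z²)/2L = -0.3190
  θ3 = atan2(B,A) + arccos(C/0.5338) = 1.3089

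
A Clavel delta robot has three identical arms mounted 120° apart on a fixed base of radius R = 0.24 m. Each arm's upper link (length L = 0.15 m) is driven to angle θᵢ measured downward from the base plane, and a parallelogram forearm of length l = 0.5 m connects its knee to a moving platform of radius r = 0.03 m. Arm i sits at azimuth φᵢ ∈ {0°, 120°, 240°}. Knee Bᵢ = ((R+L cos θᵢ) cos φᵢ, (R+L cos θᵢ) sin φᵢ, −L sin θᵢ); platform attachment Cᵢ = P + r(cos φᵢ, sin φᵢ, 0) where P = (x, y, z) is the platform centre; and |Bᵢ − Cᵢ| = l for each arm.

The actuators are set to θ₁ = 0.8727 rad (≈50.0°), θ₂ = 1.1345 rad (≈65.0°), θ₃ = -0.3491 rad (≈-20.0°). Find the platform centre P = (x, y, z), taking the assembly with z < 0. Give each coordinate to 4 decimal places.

(-0.0554, -0.1699, -0.4152)

S1 = (0.3064·cos0.0°, 0.3064·sin0.0°, -0.1149) = (0.3064, 0.0000, -0.1149)
S2 = (0.2734·cos120.0°, 0.2734·sin120.0°, -0.1359) = (-0.1367, 0.2368, -0.1359)
φ3=240.0°: virtual centre (-0.1755, -0.3039, 0.0513), radius l
subtract pairs → two planes through P
[-0.8862 0.4735 -0.0421]·P = -0.0139;  [-0.9638 -0.6079 0.3324]·P = 0.0187
Cramer: x(z) = -0.0004+0.1325z;  y(z) = -0.0301+0.3368z
sphere 1 gives Az²+Bz+C=0 with A=1.1310, B=0.1282, C=-0.1417;  B²−4AC=0.6577;  roots -0.4152, 0.3018;  negative root z = -0.4152
x = -0.0554, y = -0.1699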